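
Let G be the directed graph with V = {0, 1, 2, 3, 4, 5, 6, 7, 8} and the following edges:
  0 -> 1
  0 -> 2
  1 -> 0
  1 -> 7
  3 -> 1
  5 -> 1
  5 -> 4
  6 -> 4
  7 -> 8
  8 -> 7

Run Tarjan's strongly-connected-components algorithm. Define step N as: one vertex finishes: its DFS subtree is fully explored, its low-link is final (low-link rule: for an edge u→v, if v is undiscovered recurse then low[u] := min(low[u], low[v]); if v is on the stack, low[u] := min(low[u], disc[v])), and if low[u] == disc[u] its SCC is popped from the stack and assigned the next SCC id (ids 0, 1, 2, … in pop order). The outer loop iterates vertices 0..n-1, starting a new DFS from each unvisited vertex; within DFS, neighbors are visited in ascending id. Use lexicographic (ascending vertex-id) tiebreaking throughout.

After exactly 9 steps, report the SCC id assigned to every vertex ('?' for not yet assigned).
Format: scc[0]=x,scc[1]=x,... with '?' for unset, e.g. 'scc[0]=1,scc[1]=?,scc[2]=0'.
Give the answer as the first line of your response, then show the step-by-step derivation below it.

scc[0]=2,scc[1]=2,scc[2]=1,scc[3]=3,scc[4]=4,scc[5]=5,scc[6]=6,scc[7]=0,scc[8]=0

step 1: low=(low[0]=0,low[1]=0,low[2]=?,low[3]=?,low[4]=?,low[5]=?,low[6]=?,low[7]=2,low[8]=2); scc=(scc[0]=?,scc[1]=?,scc[2]=?,scc[3]=?,scc[4]=?,scc[5]=?,scc[6]=?,scc[7]=?,scc[8]=?)
step 2: low=(low[0]=0,low[1]=0,low[2]=?,low[3]=?,low[4]=?,low[5]=?,low[6]=?,low[7]=2,low[8]=2); scc=(scc[0]=?,scc[1]=?,scc[2]=?,scc[3]=?,scc[4]=?,scc[5]=?,scc[6]=?,scc[7]=0,scc[8]=0)
step 3: low=(low[0]=0,low[1]=0,low[2]=?,low[3]=?,low[4]=?,low[5]=?,low[6]=?,low[7]=2,low[8]=2); scc=(scc[0]=?,scc[1]=?,scc[2]=?,scc[3]=?,scc[4]=?,scc[5]=?,scc[6]=?,scc[7]=0,scc[8]=0)
step 4: low=(low[0]=0,low[1]=0,low[2]=4,low[3]=?,low[4]=?,low[5]=?,low[6]=?,low[7]=2,low[8]=2); scc=(scc[0]=?,scc[1]=?,scc[2]=1,scc[3]=?,scc[4]=?,scc[5]=?,scc[6]=?,scc[7]=0,scc[8]=0)
step 5: low=(low[0]=0,low[1]=0,low[2]=4,low[3]=?,low[4]=?,low[5]=?,low[6]=?,low[7]=2,low[8]=2); scc=(scc[0]=2,scc[1]=2,scc[2]=1,scc[3]=?,scc[4]=?,scc[5]=?,scc[6]=?,scc[7]=0,scc[8]=0)
step 6: low=(low[0]=0,low[1]=0,low[2]=4,low[3]=5,low[4]=?,low[5]=?,low[6]=?,low[7]=2,low[8]=2); scc=(scc[0]=2,scc[1]=2,scc[2]=1,scc[3]=3,scc[4]=?,scc[5]=?,scc[6]=?,scc[7]=0,scc[8]=0)
step 7: low=(low[0]=0,low[1]=0,low[2]=4,low[3]=5,low[4]=6,low[5]=?,low[6]=?,low[7]=2,low[8]=2); scc=(scc[0]=2,scc[1]=2,scc[2]=1,scc[3]=3,scc[4]=4,scc[5]=?,scc[6]=?,scc[7]=0,scc[8]=0)
step 8: low=(low[0]=0,low[1]=0,low[2]=4,low[3]=5,low[4]=6,low[5]=7,low[6]=?,low[7]=2,low[8]=2); scc=(scc[0]=2,scc[1]=2,scc[2]=1,scc[3]=3,scc[4]=4,scc[5]=5,scc[6]=?,scc[7]=0,scc[8]=0)
step 9: low=(low[0]=0,low[1]=0,low[2]=4,low[3]=5,low[4]=6,low[5]=7,low[6]=8,low[7]=2,low[8]=2); scc=(scc[0]=2,scc[1]=2,scc[2]=1,scc[3]=3,scc[4]=4,scc[5]=5,scc[6]=6,scc[7]=0,scc[8]=0)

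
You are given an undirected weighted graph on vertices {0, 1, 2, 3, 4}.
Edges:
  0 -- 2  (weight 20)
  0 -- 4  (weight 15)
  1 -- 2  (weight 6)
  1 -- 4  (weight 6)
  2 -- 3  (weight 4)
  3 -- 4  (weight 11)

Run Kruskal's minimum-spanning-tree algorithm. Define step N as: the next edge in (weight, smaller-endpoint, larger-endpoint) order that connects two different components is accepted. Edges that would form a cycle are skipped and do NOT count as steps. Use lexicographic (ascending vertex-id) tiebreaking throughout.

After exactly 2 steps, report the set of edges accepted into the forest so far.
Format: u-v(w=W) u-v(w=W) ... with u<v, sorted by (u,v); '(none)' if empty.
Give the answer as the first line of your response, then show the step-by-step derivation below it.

1-2(w=6) 2-3(w=4)

step 1: add edge 2-3 (w=4); MST = {2-3(w=4)}
step 2: add edge 1-2 (w=6); MST = {1-2(w=6) 2-3(w=4)}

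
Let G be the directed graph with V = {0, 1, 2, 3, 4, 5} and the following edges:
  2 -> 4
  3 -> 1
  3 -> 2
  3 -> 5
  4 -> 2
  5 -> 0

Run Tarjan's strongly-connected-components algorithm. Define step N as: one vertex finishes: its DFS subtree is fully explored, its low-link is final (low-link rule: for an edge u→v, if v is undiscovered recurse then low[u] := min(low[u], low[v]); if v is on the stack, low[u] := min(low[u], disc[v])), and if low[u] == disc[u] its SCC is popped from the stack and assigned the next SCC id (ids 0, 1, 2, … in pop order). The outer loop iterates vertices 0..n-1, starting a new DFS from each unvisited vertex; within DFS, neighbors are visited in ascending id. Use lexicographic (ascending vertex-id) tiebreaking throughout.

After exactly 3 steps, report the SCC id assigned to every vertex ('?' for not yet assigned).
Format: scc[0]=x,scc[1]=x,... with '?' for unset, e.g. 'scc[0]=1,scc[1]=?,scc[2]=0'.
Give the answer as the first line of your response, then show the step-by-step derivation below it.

scc[0]=0,scc[1]=1,scc[2]=?,scc[3]=?,scc[4]=?,scc[5]=?

step 1: low=(low[0]=0,low[1]=?,low[2]=?,low[3]=?,low[4]=?,low[5]=?); scc=(scc[0]=0,scc[1]=?,scc[2]=?,scc[3]=?,scc[4]=?,scc[5]=?)
step 2: low=(low[0]=0,low[1]=1,low[2]=?,low[3]=?,low[4]=?,low[5]=?); scc=(scc[0]=0,scc[1]=1,scc[2]=?,scc[3]=?,scc[4]=?,scc[5]=?)
step 3: low=(low[0]=0,low[1]=1,low[2]=2,low[3]=?,low[4]=2,low[5]=?); scc=(scc[0]=0,scc[1]=1,scc[2]=?,scc[3]=?,scc[4]=?,scc[5]=?)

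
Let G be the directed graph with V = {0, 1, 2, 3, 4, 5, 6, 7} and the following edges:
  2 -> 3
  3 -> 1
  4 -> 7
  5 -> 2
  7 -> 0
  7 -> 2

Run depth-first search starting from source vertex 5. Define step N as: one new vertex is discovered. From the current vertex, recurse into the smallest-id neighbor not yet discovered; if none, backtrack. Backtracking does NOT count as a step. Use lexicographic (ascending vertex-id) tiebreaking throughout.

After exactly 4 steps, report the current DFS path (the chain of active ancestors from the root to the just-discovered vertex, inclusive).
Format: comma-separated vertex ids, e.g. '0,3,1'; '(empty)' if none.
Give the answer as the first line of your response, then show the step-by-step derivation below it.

5,2,3,1

step 1: discover 5; path=5; order=5
step 2: discover 2; path=5>2; order=5,2
step 3: discover 3; path=5>2>3; order=5,2,3
step 4: discover 1; path=5>2>3>1; order=5,2,3,1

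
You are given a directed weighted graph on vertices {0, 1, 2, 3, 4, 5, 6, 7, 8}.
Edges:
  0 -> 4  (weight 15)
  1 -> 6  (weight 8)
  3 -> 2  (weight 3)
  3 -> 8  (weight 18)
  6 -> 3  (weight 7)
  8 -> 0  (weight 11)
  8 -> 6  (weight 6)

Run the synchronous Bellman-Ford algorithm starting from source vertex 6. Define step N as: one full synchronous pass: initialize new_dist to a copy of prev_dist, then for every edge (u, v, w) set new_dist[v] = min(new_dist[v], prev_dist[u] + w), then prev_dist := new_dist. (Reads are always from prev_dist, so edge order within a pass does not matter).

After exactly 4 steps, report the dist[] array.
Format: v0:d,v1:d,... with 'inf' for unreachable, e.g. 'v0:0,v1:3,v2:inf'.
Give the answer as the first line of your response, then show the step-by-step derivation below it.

v0:36,v1:inf,v2:10,v3:7,v4:51,v5:inf,v6:0,v7:inf,v8:25

step 1: dist = v0:inf,v1:inf,v2:inf,v3:7,v4:inf,v5:inf,v6:0,v7:inf,v8:inf
step 2: dist = v0:inf,v1:inf,v2:10,v3:7,v4:inf,v5:inf,v6:0,v7:inf,v8:25
step 3: dist = v0:36,v1:inf,v2:10,v3:7,v4:inf,v5:inf,v6:0,v7:inf,v8:25
step 4: dist = v0:36,v1:inf,v2:10,v3:7,v4:51,v5:inf,v6:0,v7:inf,v8:25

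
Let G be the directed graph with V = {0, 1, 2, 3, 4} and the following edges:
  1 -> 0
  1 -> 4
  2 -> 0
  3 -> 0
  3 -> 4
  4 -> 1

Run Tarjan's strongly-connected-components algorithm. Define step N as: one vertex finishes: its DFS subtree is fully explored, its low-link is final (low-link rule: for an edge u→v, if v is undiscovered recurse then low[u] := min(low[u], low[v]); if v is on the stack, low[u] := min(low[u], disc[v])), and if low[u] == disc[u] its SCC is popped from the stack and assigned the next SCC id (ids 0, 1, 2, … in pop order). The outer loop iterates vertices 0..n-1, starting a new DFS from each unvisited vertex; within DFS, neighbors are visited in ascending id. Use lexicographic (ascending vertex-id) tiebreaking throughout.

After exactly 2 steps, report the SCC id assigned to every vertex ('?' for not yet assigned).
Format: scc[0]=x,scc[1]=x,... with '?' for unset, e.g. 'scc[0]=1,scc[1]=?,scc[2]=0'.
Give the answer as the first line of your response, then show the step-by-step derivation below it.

scc[0]=0,scc[1]=?,scc[2]=?,scc[3]=?,scc[4]=?

step 1: low=(low[0]=0,low[1]=?,low[2]=?,low[3]=?,low[4]=?); scc=(scc[0]=0,scc[1]=?,scc[2]=?,scc[3]=?,scc[4]=?)
step 2: low=(low[0]=0,low[1]=1,low[2]=?,low[3]=?,low[4]=1); scc=(scc[0]=0,scc[1]=?,scc[2]=?,scc[3]=?,scc[4]=?)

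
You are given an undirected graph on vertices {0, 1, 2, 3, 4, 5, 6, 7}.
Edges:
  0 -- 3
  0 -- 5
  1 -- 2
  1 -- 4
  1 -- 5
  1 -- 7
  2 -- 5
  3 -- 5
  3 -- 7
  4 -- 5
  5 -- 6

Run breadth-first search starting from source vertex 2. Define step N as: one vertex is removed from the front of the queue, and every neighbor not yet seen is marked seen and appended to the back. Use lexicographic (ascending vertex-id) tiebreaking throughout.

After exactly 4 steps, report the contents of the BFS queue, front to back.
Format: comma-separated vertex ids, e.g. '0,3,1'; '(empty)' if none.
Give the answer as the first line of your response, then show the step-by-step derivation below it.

7,0,3,6

step 1: dequeue 2; queue=[1,5]; order=2
step 2: dequeue 1; queue=[5,4,7]; order=2,1
step 3: dequeue 5; queue=[4,7,0,3,6]; order=2,1,5
step 4: dequeue 4; queue=[7,0,3,6]; order=2,1,5,4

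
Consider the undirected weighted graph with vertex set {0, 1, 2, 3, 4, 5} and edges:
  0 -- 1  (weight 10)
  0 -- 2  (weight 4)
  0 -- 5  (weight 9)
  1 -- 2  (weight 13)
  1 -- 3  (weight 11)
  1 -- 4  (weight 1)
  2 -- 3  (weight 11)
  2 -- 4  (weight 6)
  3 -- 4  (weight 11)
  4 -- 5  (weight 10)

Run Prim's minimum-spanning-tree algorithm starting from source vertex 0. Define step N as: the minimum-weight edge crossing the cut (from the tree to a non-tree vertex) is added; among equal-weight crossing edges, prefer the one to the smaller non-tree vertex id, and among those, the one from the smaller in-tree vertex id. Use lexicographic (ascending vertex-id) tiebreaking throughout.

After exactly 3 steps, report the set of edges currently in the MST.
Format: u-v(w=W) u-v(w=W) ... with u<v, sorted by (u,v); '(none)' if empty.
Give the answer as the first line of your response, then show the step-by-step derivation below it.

0-2(w=4) 1-4(w=1) 2-4(w=6)

step 1: add edge 0-2 (w=4); MST = {0-2(w=4)}
step 2: add edge 2-4 (w=6); MST = {0-2(w=4) 2-4(w=6)}
step 3: add edge 1-4 (w=1); MST = {0-2(w=4) 1-4(w=1) 2-4(w=6)}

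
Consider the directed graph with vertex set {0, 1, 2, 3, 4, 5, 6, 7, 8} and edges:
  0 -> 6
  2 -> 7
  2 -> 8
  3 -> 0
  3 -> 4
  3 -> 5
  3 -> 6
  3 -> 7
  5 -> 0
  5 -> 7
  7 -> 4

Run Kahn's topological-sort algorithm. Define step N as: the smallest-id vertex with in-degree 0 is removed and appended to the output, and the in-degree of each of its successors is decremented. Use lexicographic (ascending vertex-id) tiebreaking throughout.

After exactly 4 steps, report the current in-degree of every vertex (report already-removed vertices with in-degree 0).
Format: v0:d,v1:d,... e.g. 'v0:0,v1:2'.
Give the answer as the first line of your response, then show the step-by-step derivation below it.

v0:0,v1:0,v2:0,v3:0,v4:1,v5:0,v6:1,v7:0,v8:0

step 1: output 1; order=[1]; indeg=(2,0,0,0,2,1,2,3,1)
step 2: output 2; order=[1,2]; indeg=(2,0,0,0,2,1,2,2,0)
step 3: output 3; order=[1,2,3]; indeg=(1,0,0,0,1,0,1,1,0)
step 4: output 5; order=[1,2,3,5]; indeg=(0,0,0,0,1,0,1,0,0)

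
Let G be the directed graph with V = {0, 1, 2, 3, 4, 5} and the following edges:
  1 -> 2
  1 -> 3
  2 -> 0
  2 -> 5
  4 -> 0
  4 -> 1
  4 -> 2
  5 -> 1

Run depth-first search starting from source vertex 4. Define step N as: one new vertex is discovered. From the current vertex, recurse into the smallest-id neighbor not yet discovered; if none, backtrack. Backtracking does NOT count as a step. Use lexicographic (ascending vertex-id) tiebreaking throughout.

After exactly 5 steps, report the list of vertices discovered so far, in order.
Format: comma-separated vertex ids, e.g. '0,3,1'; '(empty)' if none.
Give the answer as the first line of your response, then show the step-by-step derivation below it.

4,0,1,2,5

step 1: discover 4; path=4; order=4
step 2: discover 0; path=4>0; order=4,0
step 3: discover 1; path=4>1; order=4,0,1
step 4: discover 2; path=4>1>2; order=4,0,1,2
step 5: discover 5; path=4>1>2>5; order=4,0,1,2,5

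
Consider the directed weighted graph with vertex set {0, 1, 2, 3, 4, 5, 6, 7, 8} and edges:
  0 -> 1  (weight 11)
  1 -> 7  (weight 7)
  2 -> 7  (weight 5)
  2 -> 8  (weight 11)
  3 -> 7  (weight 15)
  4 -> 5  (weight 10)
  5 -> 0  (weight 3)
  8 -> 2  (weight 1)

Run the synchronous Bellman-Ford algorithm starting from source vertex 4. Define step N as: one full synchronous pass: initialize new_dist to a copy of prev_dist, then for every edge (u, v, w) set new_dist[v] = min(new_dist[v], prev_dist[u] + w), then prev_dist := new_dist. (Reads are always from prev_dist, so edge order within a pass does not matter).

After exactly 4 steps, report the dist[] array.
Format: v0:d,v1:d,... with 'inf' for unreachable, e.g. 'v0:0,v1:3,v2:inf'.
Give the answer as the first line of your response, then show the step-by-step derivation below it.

v0:13,v1:24,v2:inf,v3:inf,v4:0,v5:10,v6:inf,v7:31,v8:inf

step 1: dist = v0:inf,v1:inf,v2:inf,v3:inf,v4:0,v5:10,v6:inf,v7:inf,v8:inf
step 2: dist = v0:13,v1:inf,v2:inf,v3:inf,v4:0,v5:10,v6:inf,v7:inf,v8:inf
step 3: dist = v0:13,v1:24,v2:inf,v3:inf,v4:0,v5:10,v6:inf,v7:inf,v8:inf
step 4: dist = v0:13,v1:24,v2:inf,v3:inf,v4:0,v5:10,v6:inf,v7:31,v8:inf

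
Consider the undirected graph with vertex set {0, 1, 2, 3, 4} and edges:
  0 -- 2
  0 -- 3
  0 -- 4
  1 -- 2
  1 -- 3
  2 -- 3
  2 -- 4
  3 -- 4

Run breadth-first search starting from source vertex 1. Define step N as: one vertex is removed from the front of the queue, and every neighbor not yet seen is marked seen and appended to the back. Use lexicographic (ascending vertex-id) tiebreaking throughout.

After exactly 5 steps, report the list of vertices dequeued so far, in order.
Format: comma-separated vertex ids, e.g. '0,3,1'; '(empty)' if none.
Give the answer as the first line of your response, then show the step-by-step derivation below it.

1,2,3,0,4

step 1: dequeue 1; queue=[2,3]; order=1
step 2: dequeue 2; queue=[3,0,4]; order=1,2
step 3: dequeue 3; queue=[0,4]; order=1,2,3
step 4: dequeue 0; queue=[4]; order=1,2,3,0
step 5: dequeue 4; queue=[(empty)]; order=1,2,3,0,4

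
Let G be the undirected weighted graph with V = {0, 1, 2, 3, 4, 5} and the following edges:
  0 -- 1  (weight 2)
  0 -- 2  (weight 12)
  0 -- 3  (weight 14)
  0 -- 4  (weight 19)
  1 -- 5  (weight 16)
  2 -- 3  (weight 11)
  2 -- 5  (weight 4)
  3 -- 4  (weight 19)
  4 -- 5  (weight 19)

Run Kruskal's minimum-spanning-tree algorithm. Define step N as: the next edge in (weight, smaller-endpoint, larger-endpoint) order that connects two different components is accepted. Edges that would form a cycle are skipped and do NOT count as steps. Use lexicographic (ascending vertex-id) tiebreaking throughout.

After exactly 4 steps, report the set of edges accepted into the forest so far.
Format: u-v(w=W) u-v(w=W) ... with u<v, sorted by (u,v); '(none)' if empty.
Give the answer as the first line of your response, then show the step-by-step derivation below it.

0-1(w=2) 0-2(w=12) 2-3(w=11) 2-5(w=4)

step 1: add edge 0-1 (w=2); MST = {0-1(w=2)}
step 2: add edge 2-5 (w=4); MST = {0-1(w=2) 2-5(w=4)}
step 3: add edge 2-3 (w=11); MST = {0-1(w=2) 2-3(w=11) 2-5(w=4)}
step 4: add edge 0-2 (w=12); MST = {0-1(w=2) 0-2(w=12) 2-3(w=11) 2-5(w=4)}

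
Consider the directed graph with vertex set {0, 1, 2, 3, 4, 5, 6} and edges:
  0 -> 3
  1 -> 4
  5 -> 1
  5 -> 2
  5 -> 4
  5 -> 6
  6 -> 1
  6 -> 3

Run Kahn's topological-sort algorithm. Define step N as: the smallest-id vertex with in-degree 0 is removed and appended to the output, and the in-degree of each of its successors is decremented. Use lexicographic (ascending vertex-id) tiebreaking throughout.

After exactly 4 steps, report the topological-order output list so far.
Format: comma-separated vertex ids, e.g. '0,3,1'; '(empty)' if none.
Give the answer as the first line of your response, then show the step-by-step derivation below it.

0,5,2,6

step 1: output 0; order=[0]; indeg=(0,2,1,1,2,0,1)
step 2: output 5; order=[0,5]; indeg=(0,1,0,1,1,0,0)
step 3: output 2; order=[0,5,2]; indeg=(0,1,0,1,1,0,0)
step 4: output 6; order=[0,5,2,6]; indeg=(0,0,0,0,1,0,0)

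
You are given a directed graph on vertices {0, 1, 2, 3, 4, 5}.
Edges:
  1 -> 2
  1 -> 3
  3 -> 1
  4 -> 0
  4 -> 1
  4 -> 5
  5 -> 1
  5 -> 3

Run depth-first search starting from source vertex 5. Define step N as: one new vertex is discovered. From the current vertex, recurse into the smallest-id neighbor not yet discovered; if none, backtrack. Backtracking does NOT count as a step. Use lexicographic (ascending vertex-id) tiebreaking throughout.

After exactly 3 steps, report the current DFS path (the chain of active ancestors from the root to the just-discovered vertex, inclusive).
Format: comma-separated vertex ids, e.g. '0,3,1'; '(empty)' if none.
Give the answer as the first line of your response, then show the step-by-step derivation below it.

5,1,2

step 1: discover 5; path=5; order=5
step 2: discover 1; path=5>1; order=5,1
step 3: discover 2; path=5>1>2; order=5,1,2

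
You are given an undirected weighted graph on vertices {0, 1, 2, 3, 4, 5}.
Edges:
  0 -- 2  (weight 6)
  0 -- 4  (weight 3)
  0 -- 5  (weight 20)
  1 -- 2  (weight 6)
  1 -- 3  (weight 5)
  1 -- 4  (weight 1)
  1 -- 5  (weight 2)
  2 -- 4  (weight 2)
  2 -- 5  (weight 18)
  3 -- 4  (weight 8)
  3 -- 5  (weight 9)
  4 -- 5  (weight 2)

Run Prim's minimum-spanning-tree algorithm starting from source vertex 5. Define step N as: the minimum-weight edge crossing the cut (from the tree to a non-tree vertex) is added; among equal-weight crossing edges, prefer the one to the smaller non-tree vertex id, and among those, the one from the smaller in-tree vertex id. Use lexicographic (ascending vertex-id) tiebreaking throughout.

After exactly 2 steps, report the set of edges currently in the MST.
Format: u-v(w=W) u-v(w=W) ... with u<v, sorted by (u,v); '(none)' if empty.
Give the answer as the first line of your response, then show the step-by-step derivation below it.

1-4(w=1) 1-5(w=2)

step 1: add edge 1-5 (w=2); MST = {1-5(w=2)}
step 2: add edge 1-4 (w=1); MST = {1-4(w=1) 1-5(w=2)}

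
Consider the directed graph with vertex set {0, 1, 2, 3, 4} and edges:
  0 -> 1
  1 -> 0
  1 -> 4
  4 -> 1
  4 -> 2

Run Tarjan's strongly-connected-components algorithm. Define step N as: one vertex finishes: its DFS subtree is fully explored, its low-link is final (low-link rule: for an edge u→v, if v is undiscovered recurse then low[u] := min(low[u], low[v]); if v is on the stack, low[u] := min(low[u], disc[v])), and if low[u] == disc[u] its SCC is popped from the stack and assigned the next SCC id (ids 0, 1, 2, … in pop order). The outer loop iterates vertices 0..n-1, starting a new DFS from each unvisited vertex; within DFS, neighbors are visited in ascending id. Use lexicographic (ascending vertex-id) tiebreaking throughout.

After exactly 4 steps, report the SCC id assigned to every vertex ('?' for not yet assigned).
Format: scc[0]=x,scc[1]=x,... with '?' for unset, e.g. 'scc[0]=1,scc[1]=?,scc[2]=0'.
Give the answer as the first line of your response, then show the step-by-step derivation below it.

scc[0]=1,scc[1]=1,scc[2]=0,scc[3]=?,scc[4]=1

step 1: low=(low[0]=0,low[1]=0,low[2]=3,low[3]=?,low[4]=1); scc=(scc[0]=?,scc[1]=?,scc[2]=0,scc[3]=?,scc[4]=?)
step 2: low=(low[0]=0,low[1]=0,low[2]=3,low[3]=?,low[4]=1); scc=(scc[0]=?,scc[1]=?,scc[2]=0,scc[3]=?,scc[4]=?)
step 3: low=(low[0]=0,low[1]=0,low[2]=3,low[3]=?,low[4]=1); scc=(scc[0]=?,scc[1]=?,scc[2]=0,scc[3]=?,scc[4]=?)
step 4: low=(low[0]=0,low[1]=0,low[2]=3,low[3]=?,low[4]=1); scc=(scc[0]=1,scc[1]=1,scc[2]=0,scc[3]=?,scc[4]=1)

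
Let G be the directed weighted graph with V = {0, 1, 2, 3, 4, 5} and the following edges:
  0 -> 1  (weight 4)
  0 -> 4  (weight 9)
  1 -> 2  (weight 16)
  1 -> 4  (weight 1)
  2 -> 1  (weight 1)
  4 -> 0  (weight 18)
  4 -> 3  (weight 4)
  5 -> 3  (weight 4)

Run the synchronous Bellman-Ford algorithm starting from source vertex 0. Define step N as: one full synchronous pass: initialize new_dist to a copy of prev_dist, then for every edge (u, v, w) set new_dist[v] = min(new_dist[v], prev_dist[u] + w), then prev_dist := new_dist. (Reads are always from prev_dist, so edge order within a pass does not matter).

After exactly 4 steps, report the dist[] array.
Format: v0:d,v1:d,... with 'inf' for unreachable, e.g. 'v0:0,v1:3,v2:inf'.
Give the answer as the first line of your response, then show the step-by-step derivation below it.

v0:0,v1:4,v2:20,v3:9,v4:5,v5:inf

step 1: dist = v0:0,v1:4,v2:inf,v3:inf,v4:9,v5:inf
step 2: dist = v0:0,v1:4,v2:20,v3:13,v4:5,v5:inf
step 3: dist = v0:0,v1:4,v2:20,v3:9,v4:5,v5:inf
step 4: dist = v0:0,v1:4,v2:20,v3:9,v4:5,v5:inf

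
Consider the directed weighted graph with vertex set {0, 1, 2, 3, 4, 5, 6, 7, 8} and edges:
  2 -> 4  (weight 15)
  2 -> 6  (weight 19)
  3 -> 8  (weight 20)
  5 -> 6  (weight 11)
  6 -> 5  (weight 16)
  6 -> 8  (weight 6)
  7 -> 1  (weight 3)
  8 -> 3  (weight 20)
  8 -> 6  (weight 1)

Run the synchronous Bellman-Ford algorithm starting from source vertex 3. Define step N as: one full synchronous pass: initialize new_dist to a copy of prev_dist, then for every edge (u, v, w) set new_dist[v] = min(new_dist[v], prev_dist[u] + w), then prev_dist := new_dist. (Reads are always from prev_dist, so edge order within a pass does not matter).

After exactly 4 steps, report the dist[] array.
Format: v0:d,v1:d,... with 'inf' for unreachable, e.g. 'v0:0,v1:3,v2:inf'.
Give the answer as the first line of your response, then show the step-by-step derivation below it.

v0:inf,v1:inf,v2:inf,v3:0,v4:inf,v5:37,v6:21,v7:inf,v8:20

step 1: dist = v0:inf,v1:inf,v2:inf,v3:0,v4:inf,v5:inf,v6:inf,v7:inf,v8:20
step 2: dist = v0:inf,v1:inf,v2:inf,v3:0,v4:inf,v5:inf,v6:21,v7:inf,v8:20
step 3: dist = v0:inf,v1:inf,v2:inf,v3:0,v4:inf,v5:37,v6:21,v7:inf,v8:20
step 4: dist = v0:inf,v1:inf,v2:inf,v3:0,v4:inf,v5:37,v6:21,v7:inf,v8:20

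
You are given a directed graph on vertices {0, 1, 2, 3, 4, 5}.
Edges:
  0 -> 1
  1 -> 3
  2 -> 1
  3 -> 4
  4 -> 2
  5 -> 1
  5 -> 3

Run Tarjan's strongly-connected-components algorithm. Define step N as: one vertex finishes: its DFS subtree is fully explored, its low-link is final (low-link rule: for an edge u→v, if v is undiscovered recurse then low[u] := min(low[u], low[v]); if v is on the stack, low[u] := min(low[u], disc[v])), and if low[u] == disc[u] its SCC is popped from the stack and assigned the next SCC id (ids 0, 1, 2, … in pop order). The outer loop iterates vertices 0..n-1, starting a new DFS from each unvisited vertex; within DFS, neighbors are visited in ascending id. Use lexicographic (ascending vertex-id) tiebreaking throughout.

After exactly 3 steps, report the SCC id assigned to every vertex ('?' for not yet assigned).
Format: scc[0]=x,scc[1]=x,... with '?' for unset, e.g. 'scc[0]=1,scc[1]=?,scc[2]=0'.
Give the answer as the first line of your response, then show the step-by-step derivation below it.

scc[0]=?,scc[1]=?,scc[2]=?,scc[3]=?,scc[4]=?,scc[5]=?

step 1: low=(low[0]=0,low[1]=1,low[2]=1,low[3]=2,low[4]=3,low[5]=?); scc=(scc[0]=?,scc[1]=?,scc[2]=?,scc[3]=?,scc[4]=?,scc[5]=?)
step 2: low=(low[0]=0,low[1]=1,low[2]=1,low[3]=2,low[4]=1,low[5]=?); scc=(scc[0]=?,scc[1]=?,scc[2]=?,scc[3]=?,scc[4]=?,scc[5]=?)
step 3: low=(low[0]=0,low[1]=1,low[2]=1,low[3]=1,low[4]=1,low[5]=?); scc=(scc[0]=?,scc[1]=?,scc[2]=?,scc[3]=?,scc[4]=?,scc[5]=?)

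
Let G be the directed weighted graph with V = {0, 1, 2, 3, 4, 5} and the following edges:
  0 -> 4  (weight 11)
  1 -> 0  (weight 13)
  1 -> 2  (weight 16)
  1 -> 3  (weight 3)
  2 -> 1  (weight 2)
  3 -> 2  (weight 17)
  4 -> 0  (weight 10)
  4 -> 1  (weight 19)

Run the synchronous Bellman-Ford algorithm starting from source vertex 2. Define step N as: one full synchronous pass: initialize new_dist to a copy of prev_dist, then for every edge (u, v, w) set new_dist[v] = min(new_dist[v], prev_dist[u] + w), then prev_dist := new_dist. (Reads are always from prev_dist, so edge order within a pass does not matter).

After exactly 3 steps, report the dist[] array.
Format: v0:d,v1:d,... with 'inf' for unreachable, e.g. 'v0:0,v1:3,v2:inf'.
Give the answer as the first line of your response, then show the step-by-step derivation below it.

v0:15,v1:2,v2:0,v3:5,v4:26,v5:inf

step 1: dist = v0:inf,v1:2,v2:0,v3:inf,v4:inf,v5:inf
step 2: dist = v0:15,v1:2,v2:0,v3:5,v4:inf,v5:inf
step 3: dist = v0:15,v1:2,v2:0,v3:5,v4:26,v5:inf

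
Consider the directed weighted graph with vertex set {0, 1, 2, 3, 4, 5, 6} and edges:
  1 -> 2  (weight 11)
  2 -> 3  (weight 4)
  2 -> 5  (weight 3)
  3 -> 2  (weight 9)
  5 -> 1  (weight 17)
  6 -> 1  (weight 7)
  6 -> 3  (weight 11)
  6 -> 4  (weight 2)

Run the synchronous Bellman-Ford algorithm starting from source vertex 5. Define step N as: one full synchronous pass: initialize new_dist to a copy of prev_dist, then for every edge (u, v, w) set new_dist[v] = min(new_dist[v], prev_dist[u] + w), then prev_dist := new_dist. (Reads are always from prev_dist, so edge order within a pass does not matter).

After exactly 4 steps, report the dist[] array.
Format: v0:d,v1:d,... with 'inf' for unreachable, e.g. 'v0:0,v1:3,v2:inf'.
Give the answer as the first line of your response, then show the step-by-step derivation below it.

v0:inf,v1:17,v2:28,v3:32,v4:inf,v5:0,v6:inf

step 1: dist = v0:inf,v1:17,v2:inf,v3:inf,v4:inf,v5:0,v6:inf
step 2: dist = v0:inf,v1:17,v2:28,v3:inf,v4:inf,v5:0,v6:inf
step 3: dist = v0:inf,v1:17,v2:28,v3:32,v4:inf,v5:0,v6:inf
step 4: dist = v0:inf,v1:17,v2:28,v3:32,v4:inf,v5:0,v6:inf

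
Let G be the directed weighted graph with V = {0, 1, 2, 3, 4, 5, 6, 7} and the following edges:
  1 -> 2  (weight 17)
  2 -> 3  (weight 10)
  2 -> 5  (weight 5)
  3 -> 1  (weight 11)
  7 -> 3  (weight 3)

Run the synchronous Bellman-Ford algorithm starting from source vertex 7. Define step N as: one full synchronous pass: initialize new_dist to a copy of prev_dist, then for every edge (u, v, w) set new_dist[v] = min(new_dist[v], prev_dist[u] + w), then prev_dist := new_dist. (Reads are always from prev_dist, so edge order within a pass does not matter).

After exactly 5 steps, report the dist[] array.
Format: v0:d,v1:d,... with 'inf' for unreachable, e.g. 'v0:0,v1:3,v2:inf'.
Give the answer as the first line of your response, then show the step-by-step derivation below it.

v0:inf,v1:14,v2:31,v3:3,v4:inf,v5:36,v6:inf,v7:0

step 1: dist = v0:inf,v1:inf,v2:inf,v3:3,v4:inf,v5:inf,v6:inf,v7:0
step 2: dist = v0:inf,v1:14,v2:inf,v3:3,v4:inf,v5:inf,v6:inf,v7:0
step 3: dist = v0:inf,v1:14,v2:31,v3:3,v4:inf,v5:inf,v6:inf,v7:0
step 4: dist = v0:inf,v1:14,v2:31,v3:3,v4:inf,v5:36,v6:inf,v7:0
step 5: dist = v0:inf,v1:14,v2:31,v3:3,v4:inf,v5:36,v6:inf,v7:0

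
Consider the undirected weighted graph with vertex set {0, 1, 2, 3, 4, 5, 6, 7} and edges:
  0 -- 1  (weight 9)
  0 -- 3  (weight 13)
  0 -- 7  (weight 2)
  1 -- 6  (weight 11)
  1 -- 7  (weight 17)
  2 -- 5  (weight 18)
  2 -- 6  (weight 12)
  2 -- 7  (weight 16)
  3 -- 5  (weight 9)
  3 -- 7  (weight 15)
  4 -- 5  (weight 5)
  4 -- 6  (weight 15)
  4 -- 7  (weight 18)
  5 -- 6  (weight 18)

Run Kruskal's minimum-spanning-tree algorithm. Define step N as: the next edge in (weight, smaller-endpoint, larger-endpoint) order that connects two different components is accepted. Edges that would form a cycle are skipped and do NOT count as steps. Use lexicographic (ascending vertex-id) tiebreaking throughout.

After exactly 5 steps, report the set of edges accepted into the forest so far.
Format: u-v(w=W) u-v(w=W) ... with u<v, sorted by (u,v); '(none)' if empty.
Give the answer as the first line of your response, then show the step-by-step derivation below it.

0-1(w=9) 0-7(w=2) 1-6(w=11) 3-5(w=9) 4-5(w=5)

step 1: add edge 0-7 (w=2); MST = {0-7(w=2)}
step 2: add edge 4-5 (w=5); MST = {0-7(w=2) 4-5(w=5)}
step 3: add edge 0-1 (w=9); MST = {0-1(w=9) 0-7(w=2) 4-5(w=5)}
step 4: add edge 3-5 (w=9); MST = {0-1(w=9) 0-7(w=2) 3-5(w=9) 4-5(w=5)}
step 5: add edge 1-6 (w=11); MST = {0-1(w=9) 0-7(w=2) 1-6(w=11) 3-5(w=9) 4-5(w=5)}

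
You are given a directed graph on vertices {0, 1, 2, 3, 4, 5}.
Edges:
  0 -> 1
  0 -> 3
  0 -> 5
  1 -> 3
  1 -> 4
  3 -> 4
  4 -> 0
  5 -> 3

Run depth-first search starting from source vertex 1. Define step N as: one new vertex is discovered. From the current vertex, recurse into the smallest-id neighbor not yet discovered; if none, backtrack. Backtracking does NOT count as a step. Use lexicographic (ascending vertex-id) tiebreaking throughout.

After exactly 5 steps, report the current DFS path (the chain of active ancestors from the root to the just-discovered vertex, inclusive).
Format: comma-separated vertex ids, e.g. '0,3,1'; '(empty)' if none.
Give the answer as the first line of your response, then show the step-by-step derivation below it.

1,3,4,0,5

step 1: discover 1; path=1; order=1
step 2: discover 3; path=1>3; order=1,3
step 3: discover 4; path=1>3>4; order=1,3,4
step 4: discover 0; path=1>3>4>0; order=1,3,4,0
step 5: discover 5; path=1>3>4>0>5; order=1,3,4,0,5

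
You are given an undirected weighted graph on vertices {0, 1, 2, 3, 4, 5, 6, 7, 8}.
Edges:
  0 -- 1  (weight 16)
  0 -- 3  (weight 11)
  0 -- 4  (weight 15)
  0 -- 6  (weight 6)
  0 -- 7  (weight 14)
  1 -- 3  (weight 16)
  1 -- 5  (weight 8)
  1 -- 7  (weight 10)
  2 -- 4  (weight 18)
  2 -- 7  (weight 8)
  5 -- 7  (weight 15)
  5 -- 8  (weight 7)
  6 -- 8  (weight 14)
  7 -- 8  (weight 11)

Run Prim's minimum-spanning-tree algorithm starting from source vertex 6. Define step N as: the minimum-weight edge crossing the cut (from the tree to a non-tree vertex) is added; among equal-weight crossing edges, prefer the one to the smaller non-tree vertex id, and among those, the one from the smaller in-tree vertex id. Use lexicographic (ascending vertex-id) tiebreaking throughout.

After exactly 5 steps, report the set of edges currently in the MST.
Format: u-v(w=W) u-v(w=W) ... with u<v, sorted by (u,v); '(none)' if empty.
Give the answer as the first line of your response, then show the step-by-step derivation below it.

0-3(w=11) 0-6(w=6) 0-7(w=14) 1-7(w=10) 2-7(w=8)

step 1: add edge 0-6 (w=6); MST = {0-6(w=6)}
step 2: add edge 0-3 (w=11); MST = {0-3(w=11) 0-6(w=6)}
step 3: add edge 0-7 (w=14); MST = {0-3(w=11) 0-6(w=6) 0-7(w=14)}
step 4: add edge 2-7 (w=8); MST = {0-3(w=11) 0-6(w=6) 0-7(w=14) 2-7(w=8)}
step 5: add edge 1-7 (w=10); MST = {0-3(w=11) 0-6(w=6) 0-7(w=14) 1-7(w=10) 2-7(w=8)}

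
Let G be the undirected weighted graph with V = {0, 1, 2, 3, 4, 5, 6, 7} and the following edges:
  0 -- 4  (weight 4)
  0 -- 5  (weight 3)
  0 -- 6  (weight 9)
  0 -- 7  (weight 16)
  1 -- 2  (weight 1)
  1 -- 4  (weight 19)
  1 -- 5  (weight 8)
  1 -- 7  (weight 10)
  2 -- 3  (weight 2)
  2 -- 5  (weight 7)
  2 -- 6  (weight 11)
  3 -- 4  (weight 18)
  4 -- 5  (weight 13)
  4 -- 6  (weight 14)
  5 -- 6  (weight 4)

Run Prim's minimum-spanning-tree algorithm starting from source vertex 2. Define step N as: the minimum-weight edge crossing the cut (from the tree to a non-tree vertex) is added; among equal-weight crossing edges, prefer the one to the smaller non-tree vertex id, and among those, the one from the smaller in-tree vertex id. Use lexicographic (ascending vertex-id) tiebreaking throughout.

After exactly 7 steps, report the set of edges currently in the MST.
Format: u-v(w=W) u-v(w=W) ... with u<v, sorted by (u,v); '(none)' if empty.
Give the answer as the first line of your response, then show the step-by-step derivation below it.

0-4(w=4) 0-5(w=3) 1-2(w=1) 1-7(w=10) 2-3(w=2) 2-5(w=7) 5-6(w=4)

step 1: add edge 1-2 (w=1); MST = {1-2(w=1)}
step 2: add edge 2-3 (w=2); MST = {1-2(w=1) 2-3(w=2)}
step 3: add edge 2-5 (w=7); MST = {1-2(w=1) 2-3(w=2) 2-5(w=7)}
step 4: add edge 0-5 (w=3); MST = {0-5(w=3) 1-2(w=1) 2-3(w=2) 2-5(w=7)}
step 5: add edge 0-4 (w=4); MST = {0-4(w=4) 0-5(w=3) 1-2(w=1) 2-3(w=2) 2-5(w=7)}
step 6: add edge 5-6 (w=4); MST = {0-4(w=4) 0-5(w=3) 1-2(w=1) 2-3(w=2) 2-5(w=7) 5-6(w=4)}
step 7: add edge 1-7 (w=10); MST = {0-4(w=4) 0-5(w=3) 1-2(w=1) 1-7(w=10) 2-3(w=2) 2-5(w=7) 5-6(w=4)}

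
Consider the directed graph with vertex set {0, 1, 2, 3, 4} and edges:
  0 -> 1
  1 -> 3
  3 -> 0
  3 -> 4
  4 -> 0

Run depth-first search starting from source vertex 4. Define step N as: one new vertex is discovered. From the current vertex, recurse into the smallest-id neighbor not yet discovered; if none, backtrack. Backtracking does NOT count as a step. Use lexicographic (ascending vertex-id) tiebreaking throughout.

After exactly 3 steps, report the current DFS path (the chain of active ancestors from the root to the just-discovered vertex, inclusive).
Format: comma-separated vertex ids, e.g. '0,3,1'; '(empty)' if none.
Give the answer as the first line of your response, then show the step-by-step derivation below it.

4,0,1

step 1: discover 4; path=4; order=4
step 2: discover 0; path=4>0; order=4,0
step 3: discover 1; path=4>0>1; order=4,0,1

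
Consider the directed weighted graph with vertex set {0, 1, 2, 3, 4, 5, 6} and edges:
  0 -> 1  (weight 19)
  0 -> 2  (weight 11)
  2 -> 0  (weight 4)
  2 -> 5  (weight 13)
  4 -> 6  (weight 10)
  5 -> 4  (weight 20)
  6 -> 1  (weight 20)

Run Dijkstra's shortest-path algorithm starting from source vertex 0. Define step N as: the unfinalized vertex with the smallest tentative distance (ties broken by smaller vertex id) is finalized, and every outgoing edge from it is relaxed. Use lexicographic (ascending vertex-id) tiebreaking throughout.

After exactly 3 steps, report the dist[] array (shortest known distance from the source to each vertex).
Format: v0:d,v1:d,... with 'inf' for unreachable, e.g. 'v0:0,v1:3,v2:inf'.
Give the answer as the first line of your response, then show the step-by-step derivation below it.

v0:0,v1:19,v2:11,v3:inf,v4:inf,v5:24,v6:inf

step 1: dist = v0:0,v1:19,v2:11,v3:inf,v4:inf,v5:inf,v6:inf
step 2: dist = v0:0,v1:19,v2:11,v3:inf,v4:inf,v5:24,v6:inf
step 3: dist = v0:0,v1:19,v2:11,v3:inf,v4:inf,v5:24,v6:inf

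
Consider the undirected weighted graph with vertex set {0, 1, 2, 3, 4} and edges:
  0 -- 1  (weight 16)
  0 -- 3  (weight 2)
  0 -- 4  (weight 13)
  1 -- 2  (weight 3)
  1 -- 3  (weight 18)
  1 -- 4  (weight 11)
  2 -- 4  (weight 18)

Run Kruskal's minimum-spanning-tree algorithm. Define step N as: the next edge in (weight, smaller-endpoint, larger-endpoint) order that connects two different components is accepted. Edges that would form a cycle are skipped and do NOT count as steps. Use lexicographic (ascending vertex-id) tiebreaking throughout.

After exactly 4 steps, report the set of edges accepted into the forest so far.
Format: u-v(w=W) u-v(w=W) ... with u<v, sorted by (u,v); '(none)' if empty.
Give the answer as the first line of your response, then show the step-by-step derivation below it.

0-3(w=2) 0-4(w=13) 1-2(w=3) 1-4(w=11)

step 1: add edge 0-3 (w=2); MST = {0-3(w=2)}
step 2: add edge 1-2 (w=3); MST = {0-3(w=2) 1-2(w=3)}
step 3: add edge 1-4 (w=11); MST = {0-3(w=2) 1-2(w=3) 1-4(w=11)}
step 4: add edge 0-4 (w=13); MST = {0-3(w=2) 0-4(w=13) 1-2(w=3) 1-4(w=11)}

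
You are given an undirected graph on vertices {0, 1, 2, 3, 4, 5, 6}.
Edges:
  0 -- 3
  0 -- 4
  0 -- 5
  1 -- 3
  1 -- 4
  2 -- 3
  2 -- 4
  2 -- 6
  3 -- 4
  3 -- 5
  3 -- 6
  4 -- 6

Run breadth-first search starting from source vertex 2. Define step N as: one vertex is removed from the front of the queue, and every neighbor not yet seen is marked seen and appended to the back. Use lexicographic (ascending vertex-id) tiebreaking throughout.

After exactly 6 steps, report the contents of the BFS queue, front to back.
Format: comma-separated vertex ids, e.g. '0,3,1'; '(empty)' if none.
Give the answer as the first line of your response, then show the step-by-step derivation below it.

5

step 1: dequeue 2; queue=[3,4,6]; order=2
step 2: dequeue 3; queue=[4,6,0,1,5]; order=2,3
step 3: dequeue 4; queue=[6,0,1,5]; order=2,3,4
step 4: dequeue 6; queue=[0,1,5]; order=2,3,4,6
step 5: dequeue 0; queue=[1,5]; order=2,3,4,6,0
step 6: dequeue 1; queue=[5]; order=2,3,4,6,0,1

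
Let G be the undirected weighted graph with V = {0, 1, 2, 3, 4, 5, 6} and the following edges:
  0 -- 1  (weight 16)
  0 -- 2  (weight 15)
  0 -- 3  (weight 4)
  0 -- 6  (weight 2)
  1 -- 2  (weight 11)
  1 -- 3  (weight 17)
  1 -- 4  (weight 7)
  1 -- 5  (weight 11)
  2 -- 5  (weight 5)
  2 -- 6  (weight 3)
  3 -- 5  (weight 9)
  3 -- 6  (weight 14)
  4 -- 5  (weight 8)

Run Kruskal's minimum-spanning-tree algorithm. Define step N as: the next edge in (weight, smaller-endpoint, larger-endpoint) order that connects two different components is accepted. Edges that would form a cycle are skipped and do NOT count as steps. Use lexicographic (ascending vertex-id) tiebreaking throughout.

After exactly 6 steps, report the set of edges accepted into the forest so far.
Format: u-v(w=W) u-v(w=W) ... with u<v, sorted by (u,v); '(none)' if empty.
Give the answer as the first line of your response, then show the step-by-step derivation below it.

0-3(w=4) 0-6(w=2) 1-4(w=7) 2-5(w=5) 2-6(w=3) 4-5(w=8)

step 1: add edge 0-6 (w=2); MST = {0-6(w=2)}
step 2: add edge 2-6 (w=3); MST = {0-6(w=2) 2-6(w=3)}
step 3: add edge 0-3 (w=4); MST = {0-3(w=4) 0-6(w=2) 2-6(w=3)}
step 4: add edge 2-5 (w=5); MST = {0-3(w=4) 0-6(w=2) 2-5(w=5) 2-6(w=3)}
step 5: add edge 1-4 (w=7); MST = {0-3(w=4) 0-6(w=2) 1-4(w=7) 2-5(w=5) 2-6(w=3)}
step 6: add edge 4-5 (w=8); MST = {0-3(w=4) 0-6(w=2) 1-4(w=7) 2-5(w=5) 2-6(w=3) 4-5(w=8)}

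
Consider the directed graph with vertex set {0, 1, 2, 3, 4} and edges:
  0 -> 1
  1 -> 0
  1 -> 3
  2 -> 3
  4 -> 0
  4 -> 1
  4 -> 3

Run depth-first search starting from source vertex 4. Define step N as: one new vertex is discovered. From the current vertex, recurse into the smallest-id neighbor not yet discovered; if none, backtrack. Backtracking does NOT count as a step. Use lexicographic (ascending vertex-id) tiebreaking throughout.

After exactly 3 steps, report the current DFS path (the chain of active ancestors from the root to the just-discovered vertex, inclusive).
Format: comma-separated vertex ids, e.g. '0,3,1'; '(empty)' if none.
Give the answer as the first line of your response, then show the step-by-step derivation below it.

4,0,1

step 1: discover 4; path=4; order=4
step 2: discover 0; path=4>0; order=4,0
step 3: discover 1; path=4>0>1; order=4,0,1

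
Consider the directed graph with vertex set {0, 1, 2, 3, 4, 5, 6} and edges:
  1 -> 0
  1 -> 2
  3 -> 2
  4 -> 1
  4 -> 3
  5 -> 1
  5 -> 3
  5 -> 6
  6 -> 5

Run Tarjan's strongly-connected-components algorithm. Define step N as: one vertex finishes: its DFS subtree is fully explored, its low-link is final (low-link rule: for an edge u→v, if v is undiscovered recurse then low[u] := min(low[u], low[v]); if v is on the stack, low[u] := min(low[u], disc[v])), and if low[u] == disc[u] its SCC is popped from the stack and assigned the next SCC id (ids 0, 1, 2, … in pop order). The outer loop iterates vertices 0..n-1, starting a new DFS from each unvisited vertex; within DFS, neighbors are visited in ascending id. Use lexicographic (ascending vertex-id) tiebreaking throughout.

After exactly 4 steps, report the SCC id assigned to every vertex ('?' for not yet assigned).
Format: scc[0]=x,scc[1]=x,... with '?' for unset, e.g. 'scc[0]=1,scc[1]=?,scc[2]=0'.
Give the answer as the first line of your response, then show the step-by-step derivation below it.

scc[0]=0,scc[1]=2,scc[2]=1,scc[3]=3,scc[4]=?,scc[5]=?,scc[6]=?

step 1: low=(low[0]=0,low[1]=?,low[2]=?,low[3]=?,low[4]=?,low[5]=?,low[6]=?); scc=(scc[0]=0,scc[1]=?,scc[2]=?,scc[3]=?,scc[4]=?,scc[5]=?,scc[6]=?)
step 2: low=(low[0]=0,low[1]=1,low[2]=2,low[3]=?,low[4]=?,low[5]=?,low[6]=?); scc=(scc[0]=0,scc[1]=?,scc[2]=1,scc[3]=?,scc[4]=?,scc[5]=?,scc[6]=?)
step 3: low=(low[0]=0,low[1]=1,low[2]=2,low[3]=?,low[4]=?,low[5]=?,low[6]=?); scc=(scc[0]=0,scc[1]=2,scc[2]=1,scc[3]=?,scc[4]=?,scc[5]=?,scc[6]=?)
step 4: low=(low[0]=0,low[1]=1,low[2]=2,low[3]=3,low[4]=?,low[5]=?,low[6]=?); scc=(scc[0]=0,scc[1]=2,scc[2]=1,scc[3]=3,scc[4]=?,scc[5]=?,scc[6]=?)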